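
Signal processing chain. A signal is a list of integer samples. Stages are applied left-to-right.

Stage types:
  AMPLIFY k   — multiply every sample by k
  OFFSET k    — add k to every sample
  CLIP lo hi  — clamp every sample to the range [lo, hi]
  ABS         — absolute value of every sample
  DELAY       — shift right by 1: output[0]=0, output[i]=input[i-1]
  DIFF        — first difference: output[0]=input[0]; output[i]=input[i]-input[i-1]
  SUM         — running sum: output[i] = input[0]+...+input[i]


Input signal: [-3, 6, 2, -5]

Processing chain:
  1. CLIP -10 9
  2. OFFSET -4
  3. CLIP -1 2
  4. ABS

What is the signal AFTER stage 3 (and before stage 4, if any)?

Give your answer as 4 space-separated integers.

Input: [-3, 6, 2, -5]
Stage 1 (CLIP -10 9): clip(-3,-10,9)=-3, clip(6,-10,9)=6, clip(2,-10,9)=2, clip(-5,-10,9)=-5 -> [-3, 6, 2, -5]
Stage 2 (OFFSET -4): -3+-4=-7, 6+-4=2, 2+-4=-2, -5+-4=-9 -> [-7, 2, -2, -9]
Stage 3 (CLIP -1 2): clip(-7,-1,2)=-1, clip(2,-1,2)=2, clip(-2,-1,2)=-1, clip(-9,-1,2)=-1 -> [-1, 2, -1, -1]

Answer: -1 2 -1 -1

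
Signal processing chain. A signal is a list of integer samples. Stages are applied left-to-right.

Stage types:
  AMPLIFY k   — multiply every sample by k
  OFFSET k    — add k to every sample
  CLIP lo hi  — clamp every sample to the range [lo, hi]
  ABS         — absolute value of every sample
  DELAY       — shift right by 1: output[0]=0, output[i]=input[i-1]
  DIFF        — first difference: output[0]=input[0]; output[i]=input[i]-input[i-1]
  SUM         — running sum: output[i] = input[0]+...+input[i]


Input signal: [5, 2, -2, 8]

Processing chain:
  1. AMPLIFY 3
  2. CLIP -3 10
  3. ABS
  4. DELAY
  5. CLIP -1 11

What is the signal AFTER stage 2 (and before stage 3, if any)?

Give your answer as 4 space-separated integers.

Input: [5, 2, -2, 8]
Stage 1 (AMPLIFY 3): 5*3=15, 2*3=6, -2*3=-6, 8*3=24 -> [15, 6, -6, 24]
Stage 2 (CLIP -3 10): clip(15,-3,10)=10, clip(6,-3,10)=6, clip(-6,-3,10)=-3, clip(24,-3,10)=10 -> [10, 6, -3, 10]

Answer: 10 6 -3 10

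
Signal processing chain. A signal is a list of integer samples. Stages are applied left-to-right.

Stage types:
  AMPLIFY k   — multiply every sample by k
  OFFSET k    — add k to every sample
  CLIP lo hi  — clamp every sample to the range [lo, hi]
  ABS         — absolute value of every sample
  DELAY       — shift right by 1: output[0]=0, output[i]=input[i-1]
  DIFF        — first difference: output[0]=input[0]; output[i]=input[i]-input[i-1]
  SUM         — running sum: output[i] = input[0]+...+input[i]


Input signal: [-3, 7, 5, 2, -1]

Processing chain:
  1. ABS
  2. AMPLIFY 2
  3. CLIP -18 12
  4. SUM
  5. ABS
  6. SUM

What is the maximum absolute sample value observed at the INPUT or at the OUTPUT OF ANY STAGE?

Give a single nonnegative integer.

Answer: 118

Derivation:
Input: [-3, 7, 5, 2, -1] (max |s|=7)
Stage 1 (ABS): |-3|=3, |7|=7, |5|=5, |2|=2, |-1|=1 -> [3, 7, 5, 2, 1] (max |s|=7)
Stage 2 (AMPLIFY 2): 3*2=6, 7*2=14, 5*2=10, 2*2=4, 1*2=2 -> [6, 14, 10, 4, 2] (max |s|=14)
Stage 3 (CLIP -18 12): clip(6,-18,12)=6, clip(14,-18,12)=12, clip(10,-18,12)=10, clip(4,-18,12)=4, clip(2,-18,12)=2 -> [6, 12, 10, 4, 2] (max |s|=12)
Stage 4 (SUM): sum[0..0]=6, sum[0..1]=18, sum[0..2]=28, sum[0..3]=32, sum[0..4]=34 -> [6, 18, 28, 32, 34] (max |s|=34)
Stage 5 (ABS): |6|=6, |18|=18, |28|=28, |32|=32, |34|=34 -> [6, 18, 28, 32, 34] (max |s|=34)
Stage 6 (SUM): sum[0..0]=6, sum[0..1]=24, sum[0..2]=52, sum[0..3]=84, sum[0..4]=118 -> [6, 24, 52, 84, 118] (max |s|=118)
Overall max amplitude: 118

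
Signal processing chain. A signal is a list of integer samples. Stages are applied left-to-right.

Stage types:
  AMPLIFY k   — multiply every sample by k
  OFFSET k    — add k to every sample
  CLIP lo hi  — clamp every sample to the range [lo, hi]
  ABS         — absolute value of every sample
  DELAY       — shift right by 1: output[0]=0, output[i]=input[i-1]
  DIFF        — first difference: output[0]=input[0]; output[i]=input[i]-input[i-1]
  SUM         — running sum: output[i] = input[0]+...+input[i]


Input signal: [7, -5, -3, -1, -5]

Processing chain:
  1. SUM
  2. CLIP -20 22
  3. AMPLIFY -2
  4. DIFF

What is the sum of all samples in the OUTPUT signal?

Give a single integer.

Answer: 14

Derivation:
Input: [7, -5, -3, -1, -5]
Stage 1 (SUM): sum[0..0]=7, sum[0..1]=2, sum[0..2]=-1, sum[0..3]=-2, sum[0..4]=-7 -> [7, 2, -1, -2, -7]
Stage 2 (CLIP -20 22): clip(7,-20,22)=7, clip(2,-20,22)=2, clip(-1,-20,22)=-1, clip(-2,-20,22)=-2, clip(-7,-20,22)=-7 -> [7, 2, -1, -2, -7]
Stage 3 (AMPLIFY -2): 7*-2=-14, 2*-2=-4, -1*-2=2, -2*-2=4, -7*-2=14 -> [-14, -4, 2, 4, 14]
Stage 4 (DIFF): s[0]=-14, -4--14=10, 2--4=6, 4-2=2, 14-4=10 -> [-14, 10, 6, 2, 10]
Output sum: 14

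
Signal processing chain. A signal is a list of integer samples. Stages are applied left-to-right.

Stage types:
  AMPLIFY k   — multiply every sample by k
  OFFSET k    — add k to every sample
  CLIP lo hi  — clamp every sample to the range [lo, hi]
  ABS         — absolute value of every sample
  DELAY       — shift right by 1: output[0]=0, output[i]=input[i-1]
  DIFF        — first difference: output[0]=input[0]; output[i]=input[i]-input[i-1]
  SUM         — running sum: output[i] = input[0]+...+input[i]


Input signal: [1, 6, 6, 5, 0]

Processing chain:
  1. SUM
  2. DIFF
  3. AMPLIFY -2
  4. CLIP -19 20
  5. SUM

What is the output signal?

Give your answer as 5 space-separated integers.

Answer: -2 -14 -26 -36 -36

Derivation:
Input: [1, 6, 6, 5, 0]
Stage 1 (SUM): sum[0..0]=1, sum[0..1]=7, sum[0..2]=13, sum[0..3]=18, sum[0..4]=18 -> [1, 7, 13, 18, 18]
Stage 2 (DIFF): s[0]=1, 7-1=6, 13-7=6, 18-13=5, 18-18=0 -> [1, 6, 6, 5, 0]
Stage 3 (AMPLIFY -2): 1*-2=-2, 6*-2=-12, 6*-2=-12, 5*-2=-10, 0*-2=0 -> [-2, -12, -12, -10, 0]
Stage 4 (CLIP -19 20): clip(-2,-19,20)=-2, clip(-12,-19,20)=-12, clip(-12,-19,20)=-12, clip(-10,-19,20)=-10, clip(0,-19,20)=0 -> [-2, -12, -12, -10, 0]
Stage 5 (SUM): sum[0..0]=-2, sum[0..1]=-14, sum[0..2]=-26, sum[0..3]=-36, sum[0..4]=-36 -> [-2, -14, -26, -36, -36]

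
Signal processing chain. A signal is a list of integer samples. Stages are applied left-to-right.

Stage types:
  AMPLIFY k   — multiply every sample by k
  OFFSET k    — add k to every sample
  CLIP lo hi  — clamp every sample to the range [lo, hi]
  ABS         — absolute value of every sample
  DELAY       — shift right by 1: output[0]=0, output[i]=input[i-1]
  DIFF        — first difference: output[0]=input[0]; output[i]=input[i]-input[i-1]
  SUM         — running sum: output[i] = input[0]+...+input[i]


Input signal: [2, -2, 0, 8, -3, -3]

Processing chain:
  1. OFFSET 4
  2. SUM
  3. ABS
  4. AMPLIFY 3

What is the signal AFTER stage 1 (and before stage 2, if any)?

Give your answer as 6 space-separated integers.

Input: [2, -2, 0, 8, -3, -3]
Stage 1 (OFFSET 4): 2+4=6, -2+4=2, 0+4=4, 8+4=12, -3+4=1, -3+4=1 -> [6, 2, 4, 12, 1, 1]

Answer: 6 2 4 12 1 1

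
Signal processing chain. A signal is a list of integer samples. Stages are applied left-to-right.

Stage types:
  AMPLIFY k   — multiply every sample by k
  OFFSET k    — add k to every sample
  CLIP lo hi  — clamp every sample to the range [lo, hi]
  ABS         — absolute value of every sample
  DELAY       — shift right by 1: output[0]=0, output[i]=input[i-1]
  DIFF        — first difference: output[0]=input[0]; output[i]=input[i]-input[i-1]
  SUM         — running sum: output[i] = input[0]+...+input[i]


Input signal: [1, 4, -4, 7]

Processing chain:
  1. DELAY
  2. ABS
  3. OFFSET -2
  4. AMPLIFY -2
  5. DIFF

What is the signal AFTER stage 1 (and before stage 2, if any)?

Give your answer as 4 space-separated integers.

Input: [1, 4, -4, 7]
Stage 1 (DELAY): [0, 1, 4, -4] = [0, 1, 4, -4] -> [0, 1, 4, -4]

Answer: 0 1 4 -4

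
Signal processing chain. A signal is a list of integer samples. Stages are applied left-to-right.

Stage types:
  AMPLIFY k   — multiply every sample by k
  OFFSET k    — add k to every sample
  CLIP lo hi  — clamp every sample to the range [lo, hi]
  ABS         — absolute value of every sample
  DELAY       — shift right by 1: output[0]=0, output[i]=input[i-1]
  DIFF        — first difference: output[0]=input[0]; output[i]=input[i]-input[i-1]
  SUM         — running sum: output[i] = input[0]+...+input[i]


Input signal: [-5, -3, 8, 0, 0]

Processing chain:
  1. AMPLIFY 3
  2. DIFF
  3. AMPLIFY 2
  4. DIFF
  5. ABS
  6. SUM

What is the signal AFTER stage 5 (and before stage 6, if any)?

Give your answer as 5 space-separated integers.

Answer: 30 42 54 114 48

Derivation:
Input: [-5, -3, 8, 0, 0]
Stage 1 (AMPLIFY 3): -5*3=-15, -3*3=-9, 8*3=24, 0*3=0, 0*3=0 -> [-15, -9, 24, 0, 0]
Stage 2 (DIFF): s[0]=-15, -9--15=6, 24--9=33, 0-24=-24, 0-0=0 -> [-15, 6, 33, -24, 0]
Stage 3 (AMPLIFY 2): -15*2=-30, 6*2=12, 33*2=66, -24*2=-48, 0*2=0 -> [-30, 12, 66, -48, 0]
Stage 4 (DIFF): s[0]=-30, 12--30=42, 66-12=54, -48-66=-114, 0--48=48 -> [-30, 42, 54, -114, 48]
Stage 5 (ABS): |-30|=30, |42|=42, |54|=54, |-114|=114, |48|=48 -> [30, 42, 54, 114, 48]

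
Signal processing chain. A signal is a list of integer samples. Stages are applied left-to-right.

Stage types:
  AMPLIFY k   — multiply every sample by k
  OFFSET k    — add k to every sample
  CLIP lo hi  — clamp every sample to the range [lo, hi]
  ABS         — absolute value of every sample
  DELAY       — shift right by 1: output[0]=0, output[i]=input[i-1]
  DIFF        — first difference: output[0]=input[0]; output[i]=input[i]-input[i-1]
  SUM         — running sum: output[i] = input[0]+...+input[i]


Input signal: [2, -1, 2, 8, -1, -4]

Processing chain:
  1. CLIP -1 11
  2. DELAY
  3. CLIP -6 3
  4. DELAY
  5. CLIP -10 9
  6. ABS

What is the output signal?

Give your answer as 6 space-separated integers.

Answer: 0 0 2 1 2 3

Derivation:
Input: [2, -1, 2, 8, -1, -4]
Stage 1 (CLIP -1 11): clip(2,-1,11)=2, clip(-1,-1,11)=-1, clip(2,-1,11)=2, clip(8,-1,11)=8, clip(-1,-1,11)=-1, clip(-4,-1,11)=-1 -> [2, -1, 2, 8, -1, -1]
Stage 2 (DELAY): [0, 2, -1, 2, 8, -1] = [0, 2, -1, 2, 8, -1] -> [0, 2, -1, 2, 8, -1]
Stage 3 (CLIP -6 3): clip(0,-6,3)=0, clip(2,-6,3)=2, clip(-1,-6,3)=-1, clip(2,-6,3)=2, clip(8,-6,3)=3, clip(-1,-6,3)=-1 -> [0, 2, -1, 2, 3, -1]
Stage 4 (DELAY): [0, 0, 2, -1, 2, 3] = [0, 0, 2, -1, 2, 3] -> [0, 0, 2, -1, 2, 3]
Stage 5 (CLIP -10 9): clip(0,-10,9)=0, clip(0,-10,9)=0, clip(2,-10,9)=2, clip(-1,-10,9)=-1, clip(2,-10,9)=2, clip(3,-10,9)=3 -> [0, 0, 2, -1, 2, 3]
Stage 6 (ABS): |0|=0, |0|=0, |2|=2, |-1|=1, |2|=2, |3|=3 -> [0, 0, 2, 1, 2, 3]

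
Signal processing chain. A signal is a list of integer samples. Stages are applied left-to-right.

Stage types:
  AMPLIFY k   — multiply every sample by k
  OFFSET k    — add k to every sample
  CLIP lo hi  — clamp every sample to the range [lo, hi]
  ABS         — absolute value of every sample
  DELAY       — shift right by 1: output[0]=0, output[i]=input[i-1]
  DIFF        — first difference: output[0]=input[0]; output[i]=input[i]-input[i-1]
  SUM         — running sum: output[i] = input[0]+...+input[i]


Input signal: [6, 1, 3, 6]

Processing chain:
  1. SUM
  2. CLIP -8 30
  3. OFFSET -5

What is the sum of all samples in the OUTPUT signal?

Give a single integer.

Answer: 19

Derivation:
Input: [6, 1, 3, 6]
Stage 1 (SUM): sum[0..0]=6, sum[0..1]=7, sum[0..2]=10, sum[0..3]=16 -> [6, 7, 10, 16]
Stage 2 (CLIP -8 30): clip(6,-8,30)=6, clip(7,-8,30)=7, clip(10,-8,30)=10, clip(16,-8,30)=16 -> [6, 7, 10, 16]
Stage 3 (OFFSET -5): 6+-5=1, 7+-5=2, 10+-5=5, 16+-5=11 -> [1, 2, 5, 11]
Output sum: 19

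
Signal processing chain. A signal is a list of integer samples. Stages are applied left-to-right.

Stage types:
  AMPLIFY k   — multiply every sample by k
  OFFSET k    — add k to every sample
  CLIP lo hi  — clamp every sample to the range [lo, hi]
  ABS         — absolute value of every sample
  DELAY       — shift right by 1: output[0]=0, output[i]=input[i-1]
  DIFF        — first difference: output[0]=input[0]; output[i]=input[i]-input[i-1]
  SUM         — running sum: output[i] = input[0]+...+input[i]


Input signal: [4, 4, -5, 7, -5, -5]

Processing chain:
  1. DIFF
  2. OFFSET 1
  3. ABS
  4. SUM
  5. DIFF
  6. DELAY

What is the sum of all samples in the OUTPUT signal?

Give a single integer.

Input: [4, 4, -5, 7, -5, -5]
Stage 1 (DIFF): s[0]=4, 4-4=0, -5-4=-9, 7--5=12, -5-7=-12, -5--5=0 -> [4, 0, -9, 12, -12, 0]
Stage 2 (OFFSET 1): 4+1=5, 0+1=1, -9+1=-8, 12+1=13, -12+1=-11, 0+1=1 -> [5, 1, -8, 13, -11, 1]
Stage 3 (ABS): |5|=5, |1|=1, |-8|=8, |13|=13, |-11|=11, |1|=1 -> [5, 1, 8, 13, 11, 1]
Stage 4 (SUM): sum[0..0]=5, sum[0..1]=6, sum[0..2]=14, sum[0..3]=27, sum[0..4]=38, sum[0..5]=39 -> [5, 6, 14, 27, 38, 39]
Stage 5 (DIFF): s[0]=5, 6-5=1, 14-6=8, 27-14=13, 38-27=11, 39-38=1 -> [5, 1, 8, 13, 11, 1]
Stage 6 (DELAY): [0, 5, 1, 8, 13, 11] = [0, 5, 1, 8, 13, 11] -> [0, 5, 1, 8, 13, 11]
Output sum: 38

Answer: 38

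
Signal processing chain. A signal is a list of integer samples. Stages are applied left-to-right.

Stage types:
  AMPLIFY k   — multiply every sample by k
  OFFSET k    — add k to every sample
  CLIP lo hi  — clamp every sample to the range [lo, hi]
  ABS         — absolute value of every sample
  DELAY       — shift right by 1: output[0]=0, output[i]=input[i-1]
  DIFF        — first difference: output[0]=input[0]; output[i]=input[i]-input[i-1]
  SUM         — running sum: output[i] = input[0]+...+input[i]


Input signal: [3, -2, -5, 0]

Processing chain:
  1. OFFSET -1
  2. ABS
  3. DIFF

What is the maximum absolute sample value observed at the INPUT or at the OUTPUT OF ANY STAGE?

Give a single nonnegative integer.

Input: [3, -2, -5, 0] (max |s|=5)
Stage 1 (OFFSET -1): 3+-1=2, -2+-1=-3, -5+-1=-6, 0+-1=-1 -> [2, -3, -6, -1] (max |s|=6)
Stage 2 (ABS): |2|=2, |-3|=3, |-6|=6, |-1|=1 -> [2, 3, 6, 1] (max |s|=6)
Stage 3 (DIFF): s[0]=2, 3-2=1, 6-3=3, 1-6=-5 -> [2, 1, 3, -5] (max |s|=5)
Overall max amplitude: 6

Answer: 6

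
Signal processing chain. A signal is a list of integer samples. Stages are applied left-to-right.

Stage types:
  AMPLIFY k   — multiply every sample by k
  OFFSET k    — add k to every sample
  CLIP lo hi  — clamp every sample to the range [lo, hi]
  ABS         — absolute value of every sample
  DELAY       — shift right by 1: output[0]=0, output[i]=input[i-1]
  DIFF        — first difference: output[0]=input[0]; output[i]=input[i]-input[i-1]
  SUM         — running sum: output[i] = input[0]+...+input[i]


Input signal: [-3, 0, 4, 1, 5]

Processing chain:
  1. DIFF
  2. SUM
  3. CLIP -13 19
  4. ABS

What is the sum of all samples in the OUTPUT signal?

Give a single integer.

Input: [-3, 0, 4, 1, 5]
Stage 1 (DIFF): s[0]=-3, 0--3=3, 4-0=4, 1-4=-3, 5-1=4 -> [-3, 3, 4, -3, 4]
Stage 2 (SUM): sum[0..0]=-3, sum[0..1]=0, sum[0..2]=4, sum[0..3]=1, sum[0..4]=5 -> [-3, 0, 4, 1, 5]
Stage 3 (CLIP -13 19): clip(-3,-13,19)=-3, clip(0,-13,19)=0, clip(4,-13,19)=4, clip(1,-13,19)=1, clip(5,-13,19)=5 -> [-3, 0, 4, 1, 5]
Stage 4 (ABS): |-3|=3, |0|=0, |4|=4, |1|=1, |5|=5 -> [3, 0, 4, 1, 5]
Output sum: 13

Answer: 13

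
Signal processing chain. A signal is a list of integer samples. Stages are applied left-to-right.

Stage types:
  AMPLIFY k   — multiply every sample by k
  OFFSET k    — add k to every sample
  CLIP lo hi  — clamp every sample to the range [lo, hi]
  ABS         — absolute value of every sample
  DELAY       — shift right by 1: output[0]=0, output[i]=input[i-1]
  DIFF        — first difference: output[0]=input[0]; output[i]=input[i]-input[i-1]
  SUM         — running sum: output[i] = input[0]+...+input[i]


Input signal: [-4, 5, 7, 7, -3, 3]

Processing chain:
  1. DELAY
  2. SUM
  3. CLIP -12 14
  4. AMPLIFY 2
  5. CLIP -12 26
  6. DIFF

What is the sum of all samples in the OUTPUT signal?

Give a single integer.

Answer: 24

Derivation:
Input: [-4, 5, 7, 7, -3, 3]
Stage 1 (DELAY): [0, -4, 5, 7, 7, -3] = [0, -4, 5, 7, 7, -3] -> [0, -4, 5, 7, 7, -3]
Stage 2 (SUM): sum[0..0]=0, sum[0..1]=-4, sum[0..2]=1, sum[0..3]=8, sum[0..4]=15, sum[0..5]=12 -> [0, -4, 1, 8, 15, 12]
Stage 3 (CLIP -12 14): clip(0,-12,14)=0, clip(-4,-12,14)=-4, clip(1,-12,14)=1, clip(8,-12,14)=8, clip(15,-12,14)=14, clip(12,-12,14)=12 -> [0, -4, 1, 8, 14, 12]
Stage 4 (AMPLIFY 2): 0*2=0, -4*2=-8, 1*2=2, 8*2=16, 14*2=28, 12*2=24 -> [0, -8, 2, 16, 28, 24]
Stage 5 (CLIP -12 26): clip(0,-12,26)=0, clip(-8,-12,26)=-8, clip(2,-12,26)=2, clip(16,-12,26)=16, clip(28,-12,26)=26, clip(24,-12,26)=24 -> [0, -8, 2, 16, 26, 24]
Stage 6 (DIFF): s[0]=0, -8-0=-8, 2--8=10, 16-2=14, 26-16=10, 24-26=-2 -> [0, -8, 10, 14, 10, -2]
Output sum: 24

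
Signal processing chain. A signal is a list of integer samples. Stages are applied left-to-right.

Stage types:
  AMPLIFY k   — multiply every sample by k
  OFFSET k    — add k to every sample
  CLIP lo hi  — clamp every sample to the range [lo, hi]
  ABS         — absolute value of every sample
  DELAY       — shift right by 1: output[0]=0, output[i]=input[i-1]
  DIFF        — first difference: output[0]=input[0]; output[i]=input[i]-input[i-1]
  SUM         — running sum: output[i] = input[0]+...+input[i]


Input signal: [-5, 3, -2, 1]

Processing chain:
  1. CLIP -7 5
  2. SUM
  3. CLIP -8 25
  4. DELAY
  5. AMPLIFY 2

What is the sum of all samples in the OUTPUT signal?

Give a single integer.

Answer: -22

Derivation:
Input: [-5, 3, -2, 1]
Stage 1 (CLIP -7 5): clip(-5,-7,5)=-5, clip(3,-7,5)=3, clip(-2,-7,5)=-2, clip(1,-7,5)=1 -> [-5, 3, -2, 1]
Stage 2 (SUM): sum[0..0]=-5, sum[0..1]=-2, sum[0..2]=-4, sum[0..3]=-3 -> [-5, -2, -4, -3]
Stage 3 (CLIP -8 25): clip(-5,-8,25)=-5, clip(-2,-8,25)=-2, clip(-4,-8,25)=-4, clip(-3,-8,25)=-3 -> [-5, -2, -4, -3]
Stage 4 (DELAY): [0, -5, -2, -4] = [0, -5, -2, -4] -> [0, -5, -2, -4]
Stage 5 (AMPLIFY 2): 0*2=0, -5*2=-10, -2*2=-4, -4*2=-8 -> [0, -10, -4, -8]
Output sum: -22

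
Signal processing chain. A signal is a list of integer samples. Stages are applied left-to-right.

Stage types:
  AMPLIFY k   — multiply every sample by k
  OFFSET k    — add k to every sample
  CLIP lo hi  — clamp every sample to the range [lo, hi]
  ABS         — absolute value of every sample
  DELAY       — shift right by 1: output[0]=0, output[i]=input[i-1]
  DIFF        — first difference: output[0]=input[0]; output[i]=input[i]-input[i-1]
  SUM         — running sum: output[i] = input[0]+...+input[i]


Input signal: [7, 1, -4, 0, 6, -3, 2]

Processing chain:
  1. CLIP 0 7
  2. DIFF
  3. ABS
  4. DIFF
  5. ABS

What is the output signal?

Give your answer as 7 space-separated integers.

Answer: 7 1 5 1 6 0 4

Derivation:
Input: [7, 1, -4, 0, 6, -3, 2]
Stage 1 (CLIP 0 7): clip(7,0,7)=7, clip(1,0,7)=1, clip(-4,0,7)=0, clip(0,0,7)=0, clip(6,0,7)=6, clip(-3,0,7)=0, clip(2,0,7)=2 -> [7, 1, 0, 0, 6, 0, 2]
Stage 2 (DIFF): s[0]=7, 1-7=-6, 0-1=-1, 0-0=0, 6-0=6, 0-6=-6, 2-0=2 -> [7, -6, -1, 0, 6, -6, 2]
Stage 3 (ABS): |7|=7, |-6|=6, |-1|=1, |0|=0, |6|=6, |-6|=6, |2|=2 -> [7, 6, 1, 0, 6, 6, 2]
Stage 4 (DIFF): s[0]=7, 6-7=-1, 1-6=-5, 0-1=-1, 6-0=6, 6-6=0, 2-6=-4 -> [7, -1, -5, -1, 6, 0, -4]
Stage 5 (ABS): |7|=7, |-1|=1, |-5|=5, |-1|=1, |6|=6, |0|=0, |-4|=4 -> [7, 1, 5, 1, 6, 0, 4]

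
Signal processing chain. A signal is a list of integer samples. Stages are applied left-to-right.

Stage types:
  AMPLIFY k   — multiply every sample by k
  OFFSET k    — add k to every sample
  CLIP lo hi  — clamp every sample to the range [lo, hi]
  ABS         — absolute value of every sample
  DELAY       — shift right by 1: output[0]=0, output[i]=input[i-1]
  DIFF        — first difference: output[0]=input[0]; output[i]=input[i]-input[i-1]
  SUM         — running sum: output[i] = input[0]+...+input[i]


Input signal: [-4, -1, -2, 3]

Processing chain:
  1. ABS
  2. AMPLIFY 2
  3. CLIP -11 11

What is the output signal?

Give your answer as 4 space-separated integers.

Input: [-4, -1, -2, 3]
Stage 1 (ABS): |-4|=4, |-1|=1, |-2|=2, |3|=3 -> [4, 1, 2, 3]
Stage 2 (AMPLIFY 2): 4*2=8, 1*2=2, 2*2=4, 3*2=6 -> [8, 2, 4, 6]
Stage 3 (CLIP -11 11): clip(8,-11,11)=8, clip(2,-11,11)=2, clip(4,-11,11)=4, clip(6,-11,11)=6 -> [8, 2, 4, 6]

Answer: 8 2 4 6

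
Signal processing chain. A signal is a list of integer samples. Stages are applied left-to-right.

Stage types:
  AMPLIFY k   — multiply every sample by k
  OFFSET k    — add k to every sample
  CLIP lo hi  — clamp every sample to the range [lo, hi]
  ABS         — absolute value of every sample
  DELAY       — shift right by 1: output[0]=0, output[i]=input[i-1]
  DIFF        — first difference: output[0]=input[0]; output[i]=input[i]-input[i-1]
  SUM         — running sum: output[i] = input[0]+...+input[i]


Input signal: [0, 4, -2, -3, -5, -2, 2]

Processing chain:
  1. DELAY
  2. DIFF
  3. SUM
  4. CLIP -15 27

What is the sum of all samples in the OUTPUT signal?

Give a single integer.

Input: [0, 4, -2, -3, -5, -2, 2]
Stage 1 (DELAY): [0, 0, 4, -2, -3, -5, -2] = [0, 0, 4, -2, -3, -5, -2] -> [0, 0, 4, -2, -3, -5, -2]
Stage 2 (DIFF): s[0]=0, 0-0=0, 4-0=4, -2-4=-6, -3--2=-1, -5--3=-2, -2--5=3 -> [0, 0, 4, -6, -1, -2, 3]
Stage 3 (SUM): sum[0..0]=0, sum[0..1]=0, sum[0..2]=4, sum[0..3]=-2, sum[0..4]=-3, sum[0..5]=-5, sum[0..6]=-2 -> [0, 0, 4, -2, -3, -5, -2]
Stage 4 (CLIP -15 27): clip(0,-15,27)=0, clip(0,-15,27)=0, clip(4,-15,27)=4, clip(-2,-15,27)=-2, clip(-3,-15,27)=-3, clip(-5,-15,27)=-5, clip(-2,-15,27)=-2 -> [0, 0, 4, -2, -3, -5, -2]
Output sum: -8

Answer: -8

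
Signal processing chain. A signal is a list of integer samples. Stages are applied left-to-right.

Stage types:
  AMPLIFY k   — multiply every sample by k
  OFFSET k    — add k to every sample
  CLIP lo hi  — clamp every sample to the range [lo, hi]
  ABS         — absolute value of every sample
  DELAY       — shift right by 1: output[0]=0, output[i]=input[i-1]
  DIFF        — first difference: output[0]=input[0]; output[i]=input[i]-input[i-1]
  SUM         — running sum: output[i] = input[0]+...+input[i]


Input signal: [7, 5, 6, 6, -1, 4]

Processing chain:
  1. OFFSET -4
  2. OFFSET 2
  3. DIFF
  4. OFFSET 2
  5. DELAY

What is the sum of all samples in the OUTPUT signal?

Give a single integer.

Answer: 7

Derivation:
Input: [7, 5, 6, 6, -1, 4]
Stage 1 (OFFSET -4): 7+-4=3, 5+-4=1, 6+-4=2, 6+-4=2, -1+-4=-5, 4+-4=0 -> [3, 1, 2, 2, -5, 0]
Stage 2 (OFFSET 2): 3+2=5, 1+2=3, 2+2=4, 2+2=4, -5+2=-3, 0+2=2 -> [5, 3, 4, 4, -3, 2]
Stage 3 (DIFF): s[0]=5, 3-5=-2, 4-3=1, 4-4=0, -3-4=-7, 2--3=5 -> [5, -2, 1, 0, -7, 5]
Stage 4 (OFFSET 2): 5+2=7, -2+2=0, 1+2=3, 0+2=2, -7+2=-5, 5+2=7 -> [7, 0, 3, 2, -5, 7]
Stage 5 (DELAY): [0, 7, 0, 3, 2, -5] = [0, 7, 0, 3, 2, -5] -> [0, 7, 0, 3, 2, -5]
Output sum: 7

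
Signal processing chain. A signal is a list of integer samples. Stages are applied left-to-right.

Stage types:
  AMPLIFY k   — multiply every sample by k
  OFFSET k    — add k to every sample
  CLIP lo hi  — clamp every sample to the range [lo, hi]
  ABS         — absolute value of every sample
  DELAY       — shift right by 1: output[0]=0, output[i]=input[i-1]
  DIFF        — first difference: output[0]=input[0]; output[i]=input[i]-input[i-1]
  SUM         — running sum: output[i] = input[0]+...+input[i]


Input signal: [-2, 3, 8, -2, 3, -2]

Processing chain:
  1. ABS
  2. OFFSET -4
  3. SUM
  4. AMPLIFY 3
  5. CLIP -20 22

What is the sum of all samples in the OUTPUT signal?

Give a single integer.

Answer: -33

Derivation:
Input: [-2, 3, 8, -2, 3, -2]
Stage 1 (ABS): |-2|=2, |3|=3, |8|=8, |-2|=2, |3|=3, |-2|=2 -> [2, 3, 8, 2, 3, 2]
Stage 2 (OFFSET -4): 2+-4=-2, 3+-4=-1, 8+-4=4, 2+-4=-2, 3+-4=-1, 2+-4=-2 -> [-2, -1, 4, -2, -1, -2]
Stage 3 (SUM): sum[0..0]=-2, sum[0..1]=-3, sum[0..2]=1, sum[0..3]=-1, sum[0..4]=-2, sum[0..5]=-4 -> [-2, -3, 1, -1, -2, -4]
Stage 4 (AMPLIFY 3): -2*3=-6, -3*3=-9, 1*3=3, -1*3=-3, -2*3=-6, -4*3=-12 -> [-6, -9, 3, -3, -6, -12]
Stage 5 (CLIP -20 22): clip(-6,-20,22)=-6, clip(-9,-20,22)=-9, clip(3,-20,22)=3, clip(-3,-20,22)=-3, clip(-6,-20,22)=-6, clip(-12,-20,22)=-12 -> [-6, -9, 3, -3, -6, -12]
Output sum: -33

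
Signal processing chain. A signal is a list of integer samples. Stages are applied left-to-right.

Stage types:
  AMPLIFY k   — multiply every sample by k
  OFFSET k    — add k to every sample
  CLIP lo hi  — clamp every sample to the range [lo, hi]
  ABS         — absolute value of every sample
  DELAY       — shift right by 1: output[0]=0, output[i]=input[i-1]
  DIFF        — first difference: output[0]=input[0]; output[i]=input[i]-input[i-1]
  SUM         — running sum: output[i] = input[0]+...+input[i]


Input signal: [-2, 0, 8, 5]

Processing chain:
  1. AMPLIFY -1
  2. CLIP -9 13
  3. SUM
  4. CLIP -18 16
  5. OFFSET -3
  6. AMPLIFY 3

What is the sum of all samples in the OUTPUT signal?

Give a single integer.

Input: [-2, 0, 8, 5]
Stage 1 (AMPLIFY -1): -2*-1=2, 0*-1=0, 8*-1=-8, 5*-1=-5 -> [2, 0, -8, -5]
Stage 2 (CLIP -9 13): clip(2,-9,13)=2, clip(0,-9,13)=0, clip(-8,-9,13)=-8, clip(-5,-9,13)=-5 -> [2, 0, -8, -5]
Stage 3 (SUM): sum[0..0]=2, sum[0..1]=2, sum[0..2]=-6, sum[0..3]=-11 -> [2, 2, -6, -11]
Stage 4 (CLIP -18 16): clip(2,-18,16)=2, clip(2,-18,16)=2, clip(-6,-18,16)=-6, clip(-11,-18,16)=-11 -> [2, 2, -6, -11]
Stage 5 (OFFSET -3): 2+-3=-1, 2+-3=-1, -6+-3=-9, -11+-3=-14 -> [-1, -1, -9, -14]
Stage 6 (AMPLIFY 3): -1*3=-3, -1*3=-3, -9*3=-27, -14*3=-42 -> [-3, -3, -27, -42]
Output sum: -75

Answer: -75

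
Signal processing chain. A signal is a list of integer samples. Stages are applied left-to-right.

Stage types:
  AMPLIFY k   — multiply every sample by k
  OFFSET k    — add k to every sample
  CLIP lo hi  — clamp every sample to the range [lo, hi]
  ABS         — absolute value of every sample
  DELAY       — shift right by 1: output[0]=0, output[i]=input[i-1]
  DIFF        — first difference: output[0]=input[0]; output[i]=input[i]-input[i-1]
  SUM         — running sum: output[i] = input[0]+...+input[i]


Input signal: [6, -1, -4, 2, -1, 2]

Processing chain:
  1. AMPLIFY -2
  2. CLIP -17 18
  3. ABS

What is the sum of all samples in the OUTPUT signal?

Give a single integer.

Input: [6, -1, -4, 2, -1, 2]
Stage 1 (AMPLIFY -2): 6*-2=-12, -1*-2=2, -4*-2=8, 2*-2=-4, -1*-2=2, 2*-2=-4 -> [-12, 2, 8, -4, 2, -4]
Stage 2 (CLIP -17 18): clip(-12,-17,18)=-12, clip(2,-17,18)=2, clip(8,-17,18)=8, clip(-4,-17,18)=-4, clip(2,-17,18)=2, clip(-4,-17,18)=-4 -> [-12, 2, 8, -4, 2, -4]
Stage 3 (ABS): |-12|=12, |2|=2, |8|=8, |-4|=4, |2|=2, |-4|=4 -> [12, 2, 8, 4, 2, 4]
Output sum: 32

Answer: 32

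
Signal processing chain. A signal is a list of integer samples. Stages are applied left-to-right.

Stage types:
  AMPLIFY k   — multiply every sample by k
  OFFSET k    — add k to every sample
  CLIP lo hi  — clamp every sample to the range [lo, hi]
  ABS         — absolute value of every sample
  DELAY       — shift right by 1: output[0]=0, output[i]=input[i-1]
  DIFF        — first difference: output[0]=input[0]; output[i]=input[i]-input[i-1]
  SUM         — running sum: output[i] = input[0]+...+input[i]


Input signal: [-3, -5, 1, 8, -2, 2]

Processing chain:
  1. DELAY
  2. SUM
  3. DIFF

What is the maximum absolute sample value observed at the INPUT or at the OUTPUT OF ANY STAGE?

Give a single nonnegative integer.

Input: [-3, -5, 1, 8, -2, 2] (max |s|=8)
Stage 1 (DELAY): [0, -3, -5, 1, 8, -2] = [0, -3, -5, 1, 8, -2] -> [0, -3, -5, 1, 8, -2] (max |s|=8)
Stage 2 (SUM): sum[0..0]=0, sum[0..1]=-3, sum[0..2]=-8, sum[0..3]=-7, sum[0..4]=1, sum[0..5]=-1 -> [0, -3, -8, -7, 1, -1] (max |s|=8)
Stage 3 (DIFF): s[0]=0, -3-0=-3, -8--3=-5, -7--8=1, 1--7=8, -1-1=-2 -> [0, -3, -5, 1, 8, -2] (max |s|=8)
Overall max amplitude: 8

Answer: 8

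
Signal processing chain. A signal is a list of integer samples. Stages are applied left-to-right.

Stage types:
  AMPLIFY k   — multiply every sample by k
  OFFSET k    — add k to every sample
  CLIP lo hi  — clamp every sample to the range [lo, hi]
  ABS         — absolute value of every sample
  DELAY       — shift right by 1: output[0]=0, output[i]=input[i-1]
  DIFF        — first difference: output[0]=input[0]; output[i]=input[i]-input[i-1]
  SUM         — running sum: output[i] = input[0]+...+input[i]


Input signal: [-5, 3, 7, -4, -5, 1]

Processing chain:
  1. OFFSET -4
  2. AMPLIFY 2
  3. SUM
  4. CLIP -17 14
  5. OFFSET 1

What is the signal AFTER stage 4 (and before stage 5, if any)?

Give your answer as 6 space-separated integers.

Input: [-5, 3, 7, -4, -5, 1]
Stage 1 (OFFSET -4): -5+-4=-9, 3+-4=-1, 7+-4=3, -4+-4=-8, -5+-4=-9, 1+-4=-3 -> [-9, -1, 3, -8, -9, -3]
Stage 2 (AMPLIFY 2): -9*2=-18, -1*2=-2, 3*2=6, -8*2=-16, -9*2=-18, -3*2=-6 -> [-18, -2, 6, -16, -18, -6]
Stage 3 (SUM): sum[0..0]=-18, sum[0..1]=-20, sum[0..2]=-14, sum[0..3]=-30, sum[0..4]=-48, sum[0..5]=-54 -> [-18, -20, -14, -30, -48, -54]
Stage 4 (CLIP -17 14): clip(-18,-17,14)=-17, clip(-20,-17,14)=-17, clip(-14,-17,14)=-14, clip(-30,-17,14)=-17, clip(-48,-17,14)=-17, clip(-54,-17,14)=-17 -> [-17, -17, -14, -17, -17, -17]

Answer: -17 -17 -14 -17 -17 -17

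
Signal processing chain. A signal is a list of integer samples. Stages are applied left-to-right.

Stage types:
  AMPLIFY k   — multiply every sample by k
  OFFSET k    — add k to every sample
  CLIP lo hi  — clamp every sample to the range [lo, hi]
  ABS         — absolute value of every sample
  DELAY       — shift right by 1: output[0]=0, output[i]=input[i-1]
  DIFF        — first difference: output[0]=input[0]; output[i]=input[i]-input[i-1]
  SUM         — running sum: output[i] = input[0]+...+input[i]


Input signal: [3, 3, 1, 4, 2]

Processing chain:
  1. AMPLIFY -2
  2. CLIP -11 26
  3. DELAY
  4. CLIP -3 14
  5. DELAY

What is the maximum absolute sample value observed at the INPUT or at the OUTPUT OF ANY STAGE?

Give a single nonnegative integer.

Input: [3, 3, 1, 4, 2] (max |s|=4)
Stage 1 (AMPLIFY -2): 3*-2=-6, 3*-2=-6, 1*-2=-2, 4*-2=-8, 2*-2=-4 -> [-6, -6, -2, -8, -4] (max |s|=8)
Stage 2 (CLIP -11 26): clip(-6,-11,26)=-6, clip(-6,-11,26)=-6, clip(-2,-11,26)=-2, clip(-8,-11,26)=-8, clip(-4,-11,26)=-4 -> [-6, -6, -2, -8, -4] (max |s|=8)
Stage 3 (DELAY): [0, -6, -6, -2, -8] = [0, -6, -6, -2, -8] -> [0, -6, -6, -2, -8] (max |s|=8)
Stage 4 (CLIP -3 14): clip(0,-3,14)=0, clip(-6,-3,14)=-3, clip(-6,-3,14)=-3, clip(-2,-3,14)=-2, clip(-8,-3,14)=-3 -> [0, -3, -3, -2, -3] (max |s|=3)
Stage 5 (DELAY): [0, 0, -3, -3, -2] = [0, 0, -3, -3, -2] -> [0, 0, -3, -3, -2] (max |s|=3)
Overall max amplitude: 8

Answer: 8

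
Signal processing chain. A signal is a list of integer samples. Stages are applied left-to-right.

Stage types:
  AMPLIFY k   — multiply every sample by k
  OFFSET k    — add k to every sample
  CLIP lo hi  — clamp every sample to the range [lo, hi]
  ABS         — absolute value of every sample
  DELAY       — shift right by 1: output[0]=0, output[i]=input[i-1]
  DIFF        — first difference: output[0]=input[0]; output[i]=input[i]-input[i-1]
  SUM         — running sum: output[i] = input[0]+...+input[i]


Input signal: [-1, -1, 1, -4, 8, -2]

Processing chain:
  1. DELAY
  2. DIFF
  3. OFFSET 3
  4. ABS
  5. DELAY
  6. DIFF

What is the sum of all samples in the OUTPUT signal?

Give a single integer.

Answer: 2

Derivation:
Input: [-1, -1, 1, -4, 8, -2]
Stage 1 (DELAY): [0, -1, -1, 1, -4, 8] = [0, -1, -1, 1, -4, 8] -> [0, -1, -1, 1, -4, 8]
Stage 2 (DIFF): s[0]=0, -1-0=-1, -1--1=0, 1--1=2, -4-1=-5, 8--4=12 -> [0, -1, 0, 2, -5, 12]
Stage 3 (OFFSET 3): 0+3=3, -1+3=2, 0+3=3, 2+3=5, -5+3=-2, 12+3=15 -> [3, 2, 3, 5, -2, 15]
Stage 4 (ABS): |3|=3, |2|=2, |3|=3, |5|=5, |-2|=2, |15|=15 -> [3, 2, 3, 5, 2, 15]
Stage 5 (DELAY): [0, 3, 2, 3, 5, 2] = [0, 3, 2, 3, 5, 2] -> [0, 3, 2, 3, 5, 2]
Stage 6 (DIFF): s[0]=0, 3-0=3, 2-3=-1, 3-2=1, 5-3=2, 2-5=-3 -> [0, 3, -1, 1, 2, -3]
Output sum: 2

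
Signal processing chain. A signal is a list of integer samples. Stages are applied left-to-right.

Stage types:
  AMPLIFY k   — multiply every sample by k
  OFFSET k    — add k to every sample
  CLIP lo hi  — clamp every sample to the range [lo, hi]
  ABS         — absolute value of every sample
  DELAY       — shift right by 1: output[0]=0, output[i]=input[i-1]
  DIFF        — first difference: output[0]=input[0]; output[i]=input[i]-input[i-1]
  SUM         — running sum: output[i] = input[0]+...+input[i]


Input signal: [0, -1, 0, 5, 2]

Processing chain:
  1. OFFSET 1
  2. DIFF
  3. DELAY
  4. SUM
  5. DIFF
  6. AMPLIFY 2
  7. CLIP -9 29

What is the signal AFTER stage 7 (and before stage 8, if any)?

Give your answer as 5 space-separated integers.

Input: [0, -1, 0, 5, 2]
Stage 1 (OFFSET 1): 0+1=1, -1+1=0, 0+1=1, 5+1=6, 2+1=3 -> [1, 0, 1, 6, 3]
Stage 2 (DIFF): s[0]=1, 0-1=-1, 1-0=1, 6-1=5, 3-6=-3 -> [1, -1, 1, 5, -3]
Stage 3 (DELAY): [0, 1, -1, 1, 5] = [0, 1, -1, 1, 5] -> [0, 1, -1, 1, 5]
Stage 4 (SUM): sum[0..0]=0, sum[0..1]=1, sum[0..2]=0, sum[0..3]=1, sum[0..4]=6 -> [0, 1, 0, 1, 6]
Stage 5 (DIFF): s[0]=0, 1-0=1, 0-1=-1, 1-0=1, 6-1=5 -> [0, 1, -1, 1, 5]
Stage 6 (AMPLIFY 2): 0*2=0, 1*2=2, -1*2=-2, 1*2=2, 5*2=10 -> [0, 2, -2, 2, 10]
Stage 7 (CLIP -9 29): clip(0,-9,29)=0, clip(2,-9,29)=2, clip(-2,-9,29)=-2, clip(2,-9,29)=2, clip(10,-9,29)=10 -> [0, 2, -2, 2, 10]

Answer: 0 2 -2 2 10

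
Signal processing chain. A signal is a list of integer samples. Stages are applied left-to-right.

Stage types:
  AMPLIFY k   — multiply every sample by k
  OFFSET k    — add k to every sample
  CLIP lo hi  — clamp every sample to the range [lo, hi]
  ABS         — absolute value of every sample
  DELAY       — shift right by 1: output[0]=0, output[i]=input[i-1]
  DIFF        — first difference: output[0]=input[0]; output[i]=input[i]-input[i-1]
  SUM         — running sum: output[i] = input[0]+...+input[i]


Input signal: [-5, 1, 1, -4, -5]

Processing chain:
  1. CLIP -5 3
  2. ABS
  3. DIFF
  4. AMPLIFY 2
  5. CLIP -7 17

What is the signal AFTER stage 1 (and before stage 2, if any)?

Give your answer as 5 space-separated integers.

Answer: -5 1 1 -4 -5

Derivation:
Input: [-5, 1, 1, -4, -5]
Stage 1 (CLIP -5 3): clip(-5,-5,3)=-5, clip(1,-5,3)=1, clip(1,-5,3)=1, clip(-4,-5,3)=-4, clip(-5,-5,3)=-5 -> [-5, 1, 1, -4, -5]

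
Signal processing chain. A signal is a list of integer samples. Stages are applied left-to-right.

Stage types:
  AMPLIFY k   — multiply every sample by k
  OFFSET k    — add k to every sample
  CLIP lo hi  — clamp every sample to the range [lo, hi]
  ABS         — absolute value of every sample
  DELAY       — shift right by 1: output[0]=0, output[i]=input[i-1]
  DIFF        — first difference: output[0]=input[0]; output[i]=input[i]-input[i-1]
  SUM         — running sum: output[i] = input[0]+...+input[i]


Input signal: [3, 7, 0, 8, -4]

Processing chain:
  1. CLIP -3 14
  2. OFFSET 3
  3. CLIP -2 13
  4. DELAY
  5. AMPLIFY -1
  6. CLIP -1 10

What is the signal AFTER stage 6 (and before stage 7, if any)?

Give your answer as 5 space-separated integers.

Answer: 0 -1 -1 -1 -1

Derivation:
Input: [3, 7, 0, 8, -4]
Stage 1 (CLIP -3 14): clip(3,-3,14)=3, clip(7,-3,14)=7, clip(0,-3,14)=0, clip(8,-3,14)=8, clip(-4,-3,14)=-3 -> [3, 7, 0, 8, -3]
Stage 2 (OFFSET 3): 3+3=6, 7+3=10, 0+3=3, 8+3=11, -3+3=0 -> [6, 10, 3, 11, 0]
Stage 3 (CLIP -2 13): clip(6,-2,13)=6, clip(10,-2,13)=10, clip(3,-2,13)=3, clip(11,-2,13)=11, clip(0,-2,13)=0 -> [6, 10, 3, 11, 0]
Stage 4 (DELAY): [0, 6, 10, 3, 11] = [0, 6, 10, 3, 11] -> [0, 6, 10, 3, 11]
Stage 5 (AMPLIFY -1): 0*-1=0, 6*-1=-6, 10*-1=-10, 3*-1=-3, 11*-1=-11 -> [0, -6, -10, -3, -11]
Stage 6 (CLIP -1 10): clip(0,-1,10)=0, clip(-6,-1,10)=-1, clip(-10,-1,10)=-1, clip(-3,-1,10)=-1, clip(-11,-1,10)=-1 -> [0, -1, -1, -1, -1]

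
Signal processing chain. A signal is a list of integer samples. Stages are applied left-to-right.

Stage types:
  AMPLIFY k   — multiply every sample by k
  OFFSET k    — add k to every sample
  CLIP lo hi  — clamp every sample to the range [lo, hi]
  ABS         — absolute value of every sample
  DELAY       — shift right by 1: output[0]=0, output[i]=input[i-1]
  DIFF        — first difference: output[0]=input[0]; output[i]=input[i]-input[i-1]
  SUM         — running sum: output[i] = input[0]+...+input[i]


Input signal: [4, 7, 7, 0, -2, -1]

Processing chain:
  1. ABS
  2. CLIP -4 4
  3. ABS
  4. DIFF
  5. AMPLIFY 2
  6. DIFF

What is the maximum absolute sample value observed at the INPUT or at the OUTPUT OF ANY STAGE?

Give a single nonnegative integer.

Input: [4, 7, 7, 0, -2, -1] (max |s|=7)
Stage 1 (ABS): |4|=4, |7|=7, |7|=7, |0|=0, |-2|=2, |-1|=1 -> [4, 7, 7, 0, 2, 1] (max |s|=7)
Stage 2 (CLIP -4 4): clip(4,-4,4)=4, clip(7,-4,4)=4, clip(7,-4,4)=4, clip(0,-4,4)=0, clip(2,-4,4)=2, clip(1,-4,4)=1 -> [4, 4, 4, 0, 2, 1] (max |s|=4)
Stage 3 (ABS): |4|=4, |4|=4, |4|=4, |0|=0, |2|=2, |1|=1 -> [4, 4, 4, 0, 2, 1] (max |s|=4)
Stage 4 (DIFF): s[0]=4, 4-4=0, 4-4=0, 0-4=-4, 2-0=2, 1-2=-1 -> [4, 0, 0, -4, 2, -1] (max |s|=4)
Stage 5 (AMPLIFY 2): 4*2=8, 0*2=0, 0*2=0, -4*2=-8, 2*2=4, -1*2=-2 -> [8, 0, 0, -8, 4, -2] (max |s|=8)
Stage 6 (DIFF): s[0]=8, 0-8=-8, 0-0=0, -8-0=-8, 4--8=12, -2-4=-6 -> [8, -8, 0, -8, 12, -6] (max |s|=12)
Overall max amplitude: 12

Answer: 12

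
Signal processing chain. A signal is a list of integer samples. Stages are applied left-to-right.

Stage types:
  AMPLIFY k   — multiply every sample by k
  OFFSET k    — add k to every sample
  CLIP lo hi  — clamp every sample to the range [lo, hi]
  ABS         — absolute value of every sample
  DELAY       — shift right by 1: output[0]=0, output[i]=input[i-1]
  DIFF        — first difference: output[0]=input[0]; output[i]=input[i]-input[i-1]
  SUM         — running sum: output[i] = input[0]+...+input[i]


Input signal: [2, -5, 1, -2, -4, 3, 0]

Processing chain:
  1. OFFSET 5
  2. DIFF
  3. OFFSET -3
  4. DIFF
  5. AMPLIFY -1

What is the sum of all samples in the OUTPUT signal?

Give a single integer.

Input: [2, -5, 1, -2, -4, 3, 0]
Stage 1 (OFFSET 5): 2+5=7, -5+5=0, 1+5=6, -2+5=3, -4+5=1, 3+5=8, 0+5=5 -> [7, 0, 6, 3, 1, 8, 5]
Stage 2 (DIFF): s[0]=7, 0-7=-7, 6-0=6, 3-6=-3, 1-3=-2, 8-1=7, 5-8=-3 -> [7, -7, 6, -3, -2, 7, -3]
Stage 3 (OFFSET -3): 7+-3=4, -7+-3=-10, 6+-3=3, -3+-3=-6, -2+-3=-5, 7+-3=4, -3+-3=-6 -> [4, -10, 3, -6, -5, 4, -6]
Stage 4 (DIFF): s[0]=4, -10-4=-14, 3--10=13, -6-3=-9, -5--6=1, 4--5=9, -6-4=-10 -> [4, -14, 13, -9, 1, 9, -10]
Stage 5 (AMPLIFY -1): 4*-1=-4, -14*-1=14, 13*-1=-13, -9*-1=9, 1*-1=-1, 9*-1=-9, -10*-1=10 -> [-4, 14, -13, 9, -1, -9, 10]
Output sum: 6

Answer: 6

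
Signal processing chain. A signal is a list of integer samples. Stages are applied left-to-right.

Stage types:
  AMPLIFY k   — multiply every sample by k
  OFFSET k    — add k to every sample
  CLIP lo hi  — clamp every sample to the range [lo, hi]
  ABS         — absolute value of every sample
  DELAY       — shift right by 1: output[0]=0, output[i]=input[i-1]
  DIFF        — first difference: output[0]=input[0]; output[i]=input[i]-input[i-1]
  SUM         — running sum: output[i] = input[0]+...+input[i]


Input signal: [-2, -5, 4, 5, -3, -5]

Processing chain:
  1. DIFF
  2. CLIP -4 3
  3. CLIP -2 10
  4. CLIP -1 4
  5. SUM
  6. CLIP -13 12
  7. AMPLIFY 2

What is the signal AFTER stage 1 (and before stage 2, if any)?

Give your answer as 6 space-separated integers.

Answer: -2 -3 9 1 -8 -2

Derivation:
Input: [-2, -5, 4, 5, -3, -5]
Stage 1 (DIFF): s[0]=-2, -5--2=-3, 4--5=9, 5-4=1, -3-5=-8, -5--3=-2 -> [-2, -3, 9, 1, -8, -2]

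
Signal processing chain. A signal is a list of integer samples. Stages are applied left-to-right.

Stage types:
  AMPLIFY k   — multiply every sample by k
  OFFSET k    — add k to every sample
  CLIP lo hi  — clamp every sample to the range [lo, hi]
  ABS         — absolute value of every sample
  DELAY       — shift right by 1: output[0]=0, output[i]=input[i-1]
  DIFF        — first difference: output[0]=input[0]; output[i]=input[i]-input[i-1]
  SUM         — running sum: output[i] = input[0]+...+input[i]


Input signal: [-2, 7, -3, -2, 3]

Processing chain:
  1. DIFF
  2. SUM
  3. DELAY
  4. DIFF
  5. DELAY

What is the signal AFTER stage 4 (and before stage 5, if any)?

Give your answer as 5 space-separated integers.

Answer: 0 -2 9 -10 1

Derivation:
Input: [-2, 7, -3, -2, 3]
Stage 1 (DIFF): s[0]=-2, 7--2=9, -3-7=-10, -2--3=1, 3--2=5 -> [-2, 9, -10, 1, 5]
Stage 2 (SUM): sum[0..0]=-2, sum[0..1]=7, sum[0..2]=-3, sum[0..3]=-2, sum[0..4]=3 -> [-2, 7, -3, -2, 3]
Stage 3 (DELAY): [0, -2, 7, -3, -2] = [0, -2, 7, -3, -2] -> [0, -2, 7, -3, -2]
Stage 4 (DIFF): s[0]=0, -2-0=-2, 7--2=9, -3-7=-10, -2--3=1 -> [0, -2, 9, -10, 1]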